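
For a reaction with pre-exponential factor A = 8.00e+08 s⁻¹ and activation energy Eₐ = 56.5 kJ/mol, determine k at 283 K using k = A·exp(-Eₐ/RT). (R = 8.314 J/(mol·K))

2.98e-02 s⁻¹

Step 1: Use the Arrhenius equation: k = A × exp(-Eₐ/RT)
Step 2: Convert Eₐ to J/mol: 56.5 kJ/mol = 56500 J/mol
Step 3: Calculate the exponent: -Eₐ/(RT) = -56500/(8.314 × 283) = -24.01331
Step 4: k = 8.00e+08 × exp(-24.01331)
Step 5: k = 8.00e+08 × 3.72522e-11 = 2.9802e-02 s⁻¹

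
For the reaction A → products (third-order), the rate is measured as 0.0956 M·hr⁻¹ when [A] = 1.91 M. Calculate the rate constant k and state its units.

0.01372 M⁻²·hr⁻¹

Step 1: rate = k[A]^3, so k = rate / [A]^3.
Step 2: k = 0.0956 / (1.91)^3 = 0.0956 / 6.968.
Step 3: k = 0.01372 M⁻²·hr⁻¹.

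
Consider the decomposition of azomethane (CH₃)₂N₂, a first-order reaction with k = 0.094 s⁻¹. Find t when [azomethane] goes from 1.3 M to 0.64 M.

7.539 s

Step 1: For first-order: t = ln([azomethane]₀/[azomethane])/k
Step 2: t = ln(1.3/0.64)/0.094
Step 3: t = ln(2.031)/0.094
Step 4: t = 0.7087/0.094 = 7.539 s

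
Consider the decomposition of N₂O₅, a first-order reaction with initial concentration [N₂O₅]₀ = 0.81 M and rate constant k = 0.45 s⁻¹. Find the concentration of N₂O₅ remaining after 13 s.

0.002333 M

Step 1: For a first-order reaction: [N₂O₅] = [N₂O₅]₀ × e^(-kt)
Step 2: [N₂O₅] = 0.81 × e^(-0.45 × 13)
Step 3: [N₂O₅] = 0.81 × e^(-5.85)
Step 4: [N₂O₅] = 0.81 × 0.0028799 = 0.002333 M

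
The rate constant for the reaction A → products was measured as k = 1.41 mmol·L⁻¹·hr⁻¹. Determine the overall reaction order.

zeroth order (0)

Step 1: The units of k for an nth-order reaction are (concentration)^(1-n)·(time)⁻¹.
Step 2: Here k has units mmol·L⁻¹·hr⁻¹, so the concentration exponent is 1.
Step 3: 1 - n = 1 ⇒ n = 0. The reaction is zeroth order.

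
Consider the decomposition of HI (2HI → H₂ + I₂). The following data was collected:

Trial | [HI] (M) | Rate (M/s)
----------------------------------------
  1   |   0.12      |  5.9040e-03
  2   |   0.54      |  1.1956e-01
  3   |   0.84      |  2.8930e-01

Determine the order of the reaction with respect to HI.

second order (2)

Step 1: Compare trials to find order n where rate₂/rate₁ = ([HI]₂/[HI]₁)^n
Step 2: rate₂/rate₁ = 1.1956e-01/5.9040e-03 = 20.25
Step 3: [HI]₂/[HI]₁ = 0.54/0.12 = 4.5
Step 4: n = ln(20.25)/ln(4.5) = 2.00 ≈ 2
Step 5: The reaction is second order in HI.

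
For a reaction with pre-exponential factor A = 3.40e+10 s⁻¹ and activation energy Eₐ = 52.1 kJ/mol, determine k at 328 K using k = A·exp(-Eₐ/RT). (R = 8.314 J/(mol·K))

1.71e+02 s⁻¹

Step 1: Use the Arrhenius equation: k = A × exp(-Eₐ/RT)
Step 2: Convert Eₐ to J/mol: 52.1 kJ/mol = 52100 J/mol
Step 3: Calculate the exponent: -Eₐ/(RT) = -52100/(8.314 × 328) = -19.10530
Step 4: k = 3.40e+10 × exp(-19.10530)
Step 5: k = 3.40e+10 × 5.04282e-09 = 1.7146e+02 s⁻¹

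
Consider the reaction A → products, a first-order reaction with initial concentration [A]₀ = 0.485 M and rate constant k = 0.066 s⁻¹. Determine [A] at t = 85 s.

0.001776 M

Step 1: For a first-order reaction: [A] = [A]₀ × e^(-kt)
Step 2: [A] = 0.485 × e^(-0.066 × 85)
Step 3: [A] = 0.485 × e^(-5.61)
Step 4: [A] = 0.485 × 0.00366107 = 0.001776 M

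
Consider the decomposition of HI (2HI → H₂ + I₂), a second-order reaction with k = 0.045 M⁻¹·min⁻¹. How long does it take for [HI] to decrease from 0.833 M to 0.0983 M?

199.4 min

Step 1: For second-order: t = (1/[HI] - 1/[HI]₀)/k
Step 2: t = (1/0.0983 - 1/0.833)/0.045
Step 3: t = (10.17 - 1.2)/0.045
Step 4: t = 8.972/0.045 = 199.4 min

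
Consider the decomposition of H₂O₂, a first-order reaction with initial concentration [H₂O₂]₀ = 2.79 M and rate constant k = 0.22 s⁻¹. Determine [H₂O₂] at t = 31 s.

0.003046 M

Step 1: For a first-order reaction: [H₂O₂] = [H₂O₂]₀ × e^(-kt)
Step 2: [H₂O₂] = 2.79 × e^(-0.22 × 31)
Step 3: [H₂O₂] = 2.79 × e^(-6.82)
Step 4: [H₂O₂] = 2.79 × 0.00109172 = 0.003046 M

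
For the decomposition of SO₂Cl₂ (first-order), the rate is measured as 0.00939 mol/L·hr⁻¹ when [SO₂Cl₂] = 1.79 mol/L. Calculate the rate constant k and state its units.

0.005246 hr⁻¹

Step 1: rate = k[SO₂Cl₂]^1, so k = rate / [SO₂Cl₂]^1.
Step 2: k = 0.00939 / (1.79)^1 = 0.00939 / 1.79.
Step 3: k = 0.005246 hr⁻¹.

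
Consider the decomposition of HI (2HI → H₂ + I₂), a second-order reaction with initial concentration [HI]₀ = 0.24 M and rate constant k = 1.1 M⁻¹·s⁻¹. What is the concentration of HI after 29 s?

0.02773 M

Step 1: For a second-order reaction: 1/[HI] = 1/[HI]₀ + kt
Step 2: 1/[HI] = 1/0.24 + 1.1 × 29
Step 3: 1/[HI] = 4.167 + 31.9 = 36.07
Step 4: [HI] = 1/36.07 = 0.02773 M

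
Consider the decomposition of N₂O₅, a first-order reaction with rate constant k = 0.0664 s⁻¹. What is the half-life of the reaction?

10.44 s

Step 1: For a first-order reaction, t₁/₂ = ln(2)/k
Step 2: t₁/₂ = ln(2)/0.0664
Step 3: t₁/₂ = 0.6931/0.0664 = 10.44 s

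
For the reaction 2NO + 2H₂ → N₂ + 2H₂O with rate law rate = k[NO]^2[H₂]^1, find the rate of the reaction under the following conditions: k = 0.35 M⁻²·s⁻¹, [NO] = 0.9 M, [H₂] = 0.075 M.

0.02126 M/s

Step 1: The rate law is rate = k[NO]^2[H₂]^1
Step 2: Substitute: rate = 0.35 × (0.9)^2 × (0.075)^1
Step 3: rate = 0.35 × 0.81 × 0.075 = 0.0212625 M/s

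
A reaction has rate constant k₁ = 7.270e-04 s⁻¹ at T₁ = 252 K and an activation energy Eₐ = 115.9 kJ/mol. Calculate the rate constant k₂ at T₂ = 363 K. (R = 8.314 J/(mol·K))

1.614e+04 s⁻¹

Step 1: Use the two-temperature Arrhenius form: ln(k₂/k₁) = -Eₐ/R × (1/T₂ - 1/T₁)
Step 2: Convert Eₐ to J/mol: 115.9 kJ/mol = 115900 J/mol
Step 3: 1/T₂ - 1/T₁ = 1/363 - 1/252 = -1.213433e-03 K⁻¹
Step 4: ln(k₂/k₁) = -115900/8.314 × -1.213433e-03 = 16.91567
Step 5: k₂ = k₁ × exp(16.91567) = 7.270e-04 × 2.22015e+07 = 1.614e+04 s⁻¹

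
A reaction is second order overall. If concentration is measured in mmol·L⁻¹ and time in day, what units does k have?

(mmol·L⁻¹)⁻¹·day⁻¹

Step 1: For overall order n, rate = k × (concentration)^n.
Step 2: Rate has units mmol·L⁻¹·day⁻¹; concentration term has units (mmol·L⁻¹)^2.
Step 3: k = rate / (concentration)^n, so units of k = (mmol·L⁻¹)^(1-2)·day⁻¹ = (mmol·L⁻¹)⁻¹·day⁻¹.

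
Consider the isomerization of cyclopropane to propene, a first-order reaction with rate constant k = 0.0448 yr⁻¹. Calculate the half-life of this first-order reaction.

15.47 yr

Step 1: For a first-order reaction, t₁/₂ = ln(2)/k
Step 2: t₁/₂ = ln(2)/0.0448
Step 3: t₁/₂ = 0.6931/0.0448 = 15.47 yr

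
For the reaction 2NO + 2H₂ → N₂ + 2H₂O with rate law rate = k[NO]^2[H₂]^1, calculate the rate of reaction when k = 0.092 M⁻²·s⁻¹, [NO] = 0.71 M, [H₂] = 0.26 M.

0.01206 M/s

Step 1: The rate law is rate = k[NO]^2[H₂]^1
Step 2: Substitute: rate = 0.092 × (0.71)^2 × (0.26)^1
Step 3: rate = 0.092 × 0.5041 × 0.26 = 0.0120581 M/s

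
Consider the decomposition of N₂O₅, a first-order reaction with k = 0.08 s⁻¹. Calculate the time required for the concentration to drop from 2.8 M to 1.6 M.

6.995 s

Step 1: For first-order: t = ln([N₂O₅]₀/[N₂O₅])/k
Step 2: t = ln(2.8/1.6)/0.08
Step 3: t = ln(1.75)/0.08
Step 4: t = 0.5596/0.08 = 6.995 s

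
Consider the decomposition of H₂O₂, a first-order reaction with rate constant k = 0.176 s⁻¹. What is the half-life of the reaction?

3.938 s

Step 1: For a first-order reaction, t₁/₂ = ln(2)/k
Step 2: t₁/₂ = ln(2)/0.176
Step 3: t₁/₂ = 0.6931/0.176 = 3.938 s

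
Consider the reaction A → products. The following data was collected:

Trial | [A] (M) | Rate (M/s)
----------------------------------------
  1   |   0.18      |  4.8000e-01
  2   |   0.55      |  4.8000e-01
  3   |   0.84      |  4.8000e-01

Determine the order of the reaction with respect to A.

zeroth order (0)

Step 1: Compare trials - when concentration changes, rate stays constant.
Step 2: rate₂/rate₁ = 4.8000e-01/4.8000e-01 = 1
Step 3: [A]₂/[A]₁ = 0.55/0.18 = 3.056
Step 4: Since rate ratio ≈ (conc ratio)^0, the reaction is zeroth order.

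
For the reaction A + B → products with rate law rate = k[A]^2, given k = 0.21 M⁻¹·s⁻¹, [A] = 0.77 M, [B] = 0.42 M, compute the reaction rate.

0.1245 M/s

Step 1: The rate law is rate = k[A]^2
Step 2: Note that the rate does not depend on [B] (zero order in B).
Step 3: rate = 0.21 × (0.77)^2 = 0.124509 M/s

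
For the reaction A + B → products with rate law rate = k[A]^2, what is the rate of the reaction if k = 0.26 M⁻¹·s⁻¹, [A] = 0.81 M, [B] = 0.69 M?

0.1706 M/s

Step 1: The rate law is rate = k[A]^2
Step 2: Note that the rate does not depend on [B] (zero order in B).
Step 3: rate = 0.26 × (0.81)^2 = 0.170586 M/s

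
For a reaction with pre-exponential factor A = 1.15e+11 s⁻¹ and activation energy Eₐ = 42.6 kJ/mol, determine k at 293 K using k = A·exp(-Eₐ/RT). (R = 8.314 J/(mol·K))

2.92e+03 s⁻¹

Step 1: Use the Arrhenius equation: k = A × exp(-Eₐ/RT)
Step 2: Convert Eₐ to J/mol: 42.6 kJ/mol = 42600 J/mol
Step 3: Calculate the exponent: -Eₐ/(RT) = -42600/(8.314 × 293) = -17.48767
Step 4: k = 1.15e+11 × exp(-17.48767)
Step 5: k = 1.15e+11 × 2.54215e-08 = 2.9235e+03 s⁻¹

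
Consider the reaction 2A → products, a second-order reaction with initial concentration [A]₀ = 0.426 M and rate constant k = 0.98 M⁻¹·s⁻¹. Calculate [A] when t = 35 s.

0.02729 M

Step 1: For a second-order reaction: 1/[A] = 1/[A]₀ + kt
Step 2: 1/[A] = 1/0.426 + 0.98 × 35
Step 3: 1/[A] = 2.347 + 34.3 = 36.65
Step 4: [A] = 1/36.65 = 0.02729 M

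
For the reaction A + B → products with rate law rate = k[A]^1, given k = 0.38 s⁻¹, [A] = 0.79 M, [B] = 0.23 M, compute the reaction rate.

0.3002 M/s

Step 1: The rate law is rate = k[A]^1
Step 2: Note that the rate does not depend on [B] (zero order in B).
Step 3: rate = 0.38 × (0.79)^1 = 0.3002 M/s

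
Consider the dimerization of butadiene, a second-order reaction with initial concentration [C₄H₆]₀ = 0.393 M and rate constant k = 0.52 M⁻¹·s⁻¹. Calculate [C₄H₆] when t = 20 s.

0.07725 M

Step 1: For a second-order reaction: 1/[C₄H₆] = 1/[C₄H₆]₀ + kt
Step 2: 1/[C₄H₆] = 1/0.393 + 0.52 × 20
Step 3: 1/[C₄H₆] = 2.545 + 10.4 = 12.94
Step 4: [C₄H₆] = 1/12.94 = 0.07725 M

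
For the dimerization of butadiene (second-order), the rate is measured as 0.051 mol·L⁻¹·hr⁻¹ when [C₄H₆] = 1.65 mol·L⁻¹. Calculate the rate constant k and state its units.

0.01873 (mol·L⁻¹)⁻¹·hr⁻¹

Step 1: rate = k[C₄H₆]^2, so k = rate / [C₄H₆]^2.
Step 2: k = 0.051 / (1.65)^2 = 0.051 / 2.722.
Step 3: k = 0.01873 (mol·L⁻¹)⁻¹·hr⁻¹.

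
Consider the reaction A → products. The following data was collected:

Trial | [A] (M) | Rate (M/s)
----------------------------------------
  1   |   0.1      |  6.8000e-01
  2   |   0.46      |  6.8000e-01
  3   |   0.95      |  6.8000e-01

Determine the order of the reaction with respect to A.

zeroth order (0)

Step 1: Compare trials - when concentration changes, rate stays constant.
Step 2: rate₂/rate₁ = 6.8000e-01/6.8000e-01 = 1
Step 3: [A]₂/[A]₁ = 0.46/0.1 = 4.6
Step 4: Since rate ratio ≈ (conc ratio)^0, the reaction is zeroth order.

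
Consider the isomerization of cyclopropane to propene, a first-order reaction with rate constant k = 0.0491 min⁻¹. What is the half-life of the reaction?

14.12 min

Step 1: For a first-order reaction, t₁/₂ = ln(2)/k
Step 2: t₁/₂ = ln(2)/0.0491
Step 3: t₁/₂ = 0.6931/0.0491 = 14.12 min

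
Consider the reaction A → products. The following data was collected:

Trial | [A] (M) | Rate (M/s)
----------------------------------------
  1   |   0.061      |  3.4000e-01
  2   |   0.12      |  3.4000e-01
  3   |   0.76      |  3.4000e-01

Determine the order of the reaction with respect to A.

zeroth order (0)

Step 1: Compare trials - when concentration changes, rate stays constant.
Step 2: rate₂/rate₁ = 3.4000e-01/3.4000e-01 = 1
Step 3: [A]₂/[A]₁ = 0.12/0.061 = 1.967
Step 4: Since rate ratio ≈ (conc ratio)^0, the reaction is zeroth order.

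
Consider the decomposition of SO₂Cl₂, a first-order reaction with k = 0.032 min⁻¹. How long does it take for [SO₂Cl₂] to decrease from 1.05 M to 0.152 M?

60.4 min

Step 1: For first-order: t = ln([SO₂Cl₂]₀/[SO₂Cl₂])/k
Step 2: t = ln(1.05/0.152)/0.032
Step 3: t = ln(6.908)/0.032
Step 4: t = 1.933/0.032 = 60.4 min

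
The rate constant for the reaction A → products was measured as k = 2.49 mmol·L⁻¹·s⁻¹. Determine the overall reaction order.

zeroth order (0)

Step 1: The units of k for an nth-order reaction are (concentration)^(1-n)·(time)⁻¹.
Step 2: Here k has units mmol·L⁻¹·s⁻¹, so the concentration exponent is 1.
Step 3: 1 - n = 1 ⇒ n = 0. The reaction is zeroth order.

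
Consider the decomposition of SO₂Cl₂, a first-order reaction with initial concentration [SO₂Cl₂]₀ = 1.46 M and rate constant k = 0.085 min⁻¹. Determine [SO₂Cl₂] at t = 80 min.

0.001626 M

Step 1: For a first-order reaction: [SO₂Cl₂] = [SO₂Cl₂]₀ × e^(-kt)
Step 2: [SO₂Cl₂] = 1.46 × e^(-0.085 × 80)
Step 3: [SO₂Cl₂] = 1.46 × e^(-6.8)
Step 4: [SO₂Cl₂] = 1.46 × 0.00111378 = 0.001626 M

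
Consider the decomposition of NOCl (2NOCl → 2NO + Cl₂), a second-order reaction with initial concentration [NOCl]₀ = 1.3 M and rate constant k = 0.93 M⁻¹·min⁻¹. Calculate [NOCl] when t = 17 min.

0.06032 M

Step 1: For a second-order reaction: 1/[NOCl] = 1/[NOCl]₀ + kt
Step 2: 1/[NOCl] = 1/1.3 + 0.93 × 17
Step 3: 1/[NOCl] = 0.7692 + 15.81 = 16.58
Step 4: [NOCl] = 1/16.58 = 0.06032 M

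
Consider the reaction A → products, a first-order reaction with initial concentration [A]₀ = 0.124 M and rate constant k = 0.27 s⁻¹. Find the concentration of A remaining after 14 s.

0.00283 M

Step 1: For a first-order reaction: [A] = [A]₀ × e^(-kt)
Step 2: [A] = 0.124 × e^(-0.27 × 14)
Step 3: [A] = 0.124 × e^(-3.78)
Step 4: [A] = 0.124 × 0.0228227 = 0.00283 M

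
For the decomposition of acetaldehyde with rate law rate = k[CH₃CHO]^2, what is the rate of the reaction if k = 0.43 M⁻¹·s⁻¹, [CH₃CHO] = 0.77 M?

0.2549 M/s

Step 1: Identify the rate law: rate = k[CH₃CHO]^2
Step 2: Substitute values: rate = 0.43 × (0.77)^2
Step 3: Calculate: rate = 0.43 × 0.5929 = 0.254947 M/s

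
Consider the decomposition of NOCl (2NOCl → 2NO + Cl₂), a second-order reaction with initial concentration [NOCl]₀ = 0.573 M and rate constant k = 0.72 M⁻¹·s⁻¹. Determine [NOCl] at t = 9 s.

0.1216 M

Step 1: For a second-order reaction: 1/[NOCl] = 1/[NOCl]₀ + kt
Step 2: 1/[NOCl] = 1/0.573 + 0.72 × 9
Step 3: 1/[NOCl] = 1.745 + 6.48 = 8.225
Step 4: [NOCl] = 1/8.225 = 0.1216 M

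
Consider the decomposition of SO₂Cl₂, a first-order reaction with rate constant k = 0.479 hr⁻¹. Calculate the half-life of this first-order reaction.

1.447 hr

Step 1: For a first-order reaction, t₁/₂ = ln(2)/k
Step 2: t₁/₂ = ln(2)/0.479
Step 3: t₁/₂ = 0.6931/0.479 = 1.447 hr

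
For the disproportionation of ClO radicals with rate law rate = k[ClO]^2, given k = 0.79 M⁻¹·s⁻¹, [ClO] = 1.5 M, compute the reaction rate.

1.778 M/s

Step 1: Identify the rate law: rate = k[ClO]^2
Step 2: Substitute values: rate = 0.79 × (1.5)^2
Step 3: Calculate: rate = 0.79 × 2.25 = 1.7775 M/s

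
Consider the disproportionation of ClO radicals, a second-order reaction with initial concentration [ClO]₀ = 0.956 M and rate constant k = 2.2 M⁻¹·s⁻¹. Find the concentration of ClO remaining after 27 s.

0.01654 M

Step 1: For a second-order reaction: 1/[ClO] = 1/[ClO]₀ + kt
Step 2: 1/[ClO] = 1/0.956 + 2.2 × 27
Step 3: 1/[ClO] = 1.046 + 59.4 = 60.45
Step 4: [ClO] = 1/60.45 = 0.01654 M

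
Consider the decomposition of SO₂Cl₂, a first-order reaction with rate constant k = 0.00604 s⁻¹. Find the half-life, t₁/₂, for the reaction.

114.8 s

Step 1: For a first-order reaction, t₁/₂ = ln(2)/k
Step 2: t₁/₂ = ln(2)/0.00604
Step 3: t₁/₂ = 0.6931/0.00604 = 114.8 s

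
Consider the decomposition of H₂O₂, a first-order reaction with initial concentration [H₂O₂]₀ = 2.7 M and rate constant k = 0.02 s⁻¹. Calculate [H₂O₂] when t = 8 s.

2.301 M

Step 1: For a first-order reaction: [H₂O₂] = [H₂O₂]₀ × e^(-kt)
Step 2: [H₂O₂] = 2.7 × e^(-0.02 × 8)
Step 3: [H₂O₂] = 2.7 × e^(-0.16)
Step 4: [H₂O₂] = 2.7 × 0.852144 = 2.301 M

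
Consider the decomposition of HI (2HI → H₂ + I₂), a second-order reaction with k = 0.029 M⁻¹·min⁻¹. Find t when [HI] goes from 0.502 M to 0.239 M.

75.59 min

Step 1: For second-order: t = (1/[HI] - 1/[HI]₀)/k
Step 2: t = (1/0.239 - 1/0.502)/0.029
Step 3: t = (4.184 - 1.992)/0.029
Step 4: t = 2.192/0.029 = 75.59 min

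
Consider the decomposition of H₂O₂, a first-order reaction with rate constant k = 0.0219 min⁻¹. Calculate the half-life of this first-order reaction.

31.65 min

Step 1: For a first-order reaction, t₁/₂ = ln(2)/k
Step 2: t₁/₂ = ln(2)/0.0219
Step 3: t₁/₂ = 0.6931/0.0219 = 31.65 min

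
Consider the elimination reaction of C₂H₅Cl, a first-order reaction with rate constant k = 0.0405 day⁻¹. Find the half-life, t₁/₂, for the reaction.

17.11 day

Step 1: For a first-order reaction, t₁/₂ = ln(2)/k
Step 2: t₁/₂ = ln(2)/0.0405
Step 3: t₁/₂ = 0.6931/0.0405 = 17.11 day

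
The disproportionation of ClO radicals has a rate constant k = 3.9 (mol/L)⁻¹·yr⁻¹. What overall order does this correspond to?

second order (2)

Step 1: The units of k for an nth-order reaction are (concentration)^(1-n)·(time)⁻¹.
Step 2: Here k has units (mol/L)⁻¹·yr⁻¹, so the concentration exponent is -1.
Step 3: 1 - n = -1 ⇒ n = 2. The reaction is second order.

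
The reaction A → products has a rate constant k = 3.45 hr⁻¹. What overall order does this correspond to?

first order (1)

Step 1: The units of k for an nth-order reaction are (concentration)^(1-n)·(time)⁻¹.
Step 2: Here k has units hr⁻¹, so the concentration exponent is 0.
Step 3: 1 - n = 0 ⇒ n = 1. The reaction is first order.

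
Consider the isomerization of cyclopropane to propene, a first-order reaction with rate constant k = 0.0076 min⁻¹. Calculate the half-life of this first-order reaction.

91.2 min

Step 1: For a first-order reaction, t₁/₂ = ln(2)/k
Step 2: t₁/₂ = ln(2)/0.0076
Step 3: t₁/₂ = 0.6931/0.0076 = 91.2 min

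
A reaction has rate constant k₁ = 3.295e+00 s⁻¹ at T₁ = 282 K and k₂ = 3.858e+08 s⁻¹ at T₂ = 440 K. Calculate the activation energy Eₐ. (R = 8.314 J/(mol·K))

121.3 kJ/mol

Step 1: Use the two-temperature Arrhenius form: ln(k₂/k₁) = -Eₐ/R × (1/T₂ - 1/T₁)
Step 2: ln(k₂/k₁) = ln(3.858e+08/3.295e+00) = ln(1.17086e+08) = 18.5784
Step 3: 1/T₂ - 1/T₁ = 1/440 - 1/282 = -1.273372e-03 K⁻¹
Step 4: Eₐ = -R × ln(k₂/k₁) / (1/T₂ - 1/T₁) = -8.314 × 18.5784 / -1.273372e-03
Step 5: Eₐ = 1.2130e+05 J/mol = 121.3 kJ/mol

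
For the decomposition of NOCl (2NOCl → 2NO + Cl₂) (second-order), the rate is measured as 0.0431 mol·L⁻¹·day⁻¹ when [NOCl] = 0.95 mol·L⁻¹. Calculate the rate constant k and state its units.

0.04776 (mol·L⁻¹)⁻¹·day⁻¹

Step 1: rate = k[NOCl]^2, so k = rate / [NOCl]^2.
Step 2: k = 0.0431 / (0.95)^2 = 0.0431 / 0.9025.
Step 3: k = 0.04776 (mol·L⁻¹)⁻¹·day⁻¹.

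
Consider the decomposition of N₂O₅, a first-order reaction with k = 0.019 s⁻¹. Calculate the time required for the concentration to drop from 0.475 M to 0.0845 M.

90.87 s

Step 1: For first-order: t = ln([N₂O₅]₀/[N₂O₅])/k
Step 2: t = ln(0.475/0.0845)/0.019
Step 3: t = ln(5.621)/0.019
Step 4: t = 1.727/0.019 = 90.87 s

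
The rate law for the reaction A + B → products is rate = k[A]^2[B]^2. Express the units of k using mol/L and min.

(mol/L)⁻³·min⁻¹

Step 1: Overall order = 2 + 2 = 4.
Step 2: rate has units mol/L·min⁻¹; [A]^2[B]^2 has units (mol/L)^4.
Step 3: k = rate/([A]^2[B]^2), so units of k = (mol/L)^(1-4)·min⁻¹ = (mol/L)⁻³·min⁻¹.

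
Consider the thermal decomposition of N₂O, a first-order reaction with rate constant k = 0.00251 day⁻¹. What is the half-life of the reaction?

276.2 day

Step 1: For a first-order reaction, t₁/₂ = ln(2)/k
Step 2: t₁/₂ = ln(2)/0.00251
Step 3: t₁/₂ = 0.6931/0.00251 = 276.2 day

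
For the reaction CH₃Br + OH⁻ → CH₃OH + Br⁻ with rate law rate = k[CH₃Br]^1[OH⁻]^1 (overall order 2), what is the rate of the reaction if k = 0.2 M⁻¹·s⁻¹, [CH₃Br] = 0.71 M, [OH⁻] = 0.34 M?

0.04828 M/s

Step 1: The rate law is rate = k[CH₃Br]^1[OH⁻]^1, overall order = 1+1 = 2
Step 2: Substitute values: rate = 0.2 × (0.71)^1 × (0.34)^1
Step 3: rate = 0.2 × 0.71 × 0.34 = 0.04828 M/s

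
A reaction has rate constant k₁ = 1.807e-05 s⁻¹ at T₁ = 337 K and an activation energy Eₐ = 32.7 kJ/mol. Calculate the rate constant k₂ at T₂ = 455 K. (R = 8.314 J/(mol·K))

3.728e-04 s⁻¹

Step 1: Use the two-temperature Arrhenius form: ln(k₂/k₁) = -Eₐ/R × (1/T₂ - 1/T₁)
Step 2: Convert Eₐ to J/mol: 32.7 kJ/mol = 32700 J/mol
Step 3: 1/T₂ - 1/T₁ = 1/455 - 1/337 = -7.695569e-04 K⁻¹
Step 4: ln(k₂/k₁) = -32700/8.314 × -7.695569e-04 = 3.02676
Step 5: k₂ = k₁ × exp(3.02676) = 1.807e-05 × 2.06303e+01 = 3.728e-04 s⁻¹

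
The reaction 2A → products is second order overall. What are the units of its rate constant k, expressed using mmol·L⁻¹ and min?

(mmol·L⁻¹)⁻¹·min⁻¹

Step 1: For overall order n, rate = k × (concentration)^n.
Step 2: Rate has units mmol·L⁻¹·min⁻¹; concentration term has units (mmol·L⁻¹)^2.
Step 3: k = rate / (concentration)^n, so units of k = (mmol·L⁻¹)^(1-2)·min⁻¹ = (mmol·L⁻¹)⁻¹·min⁻¹.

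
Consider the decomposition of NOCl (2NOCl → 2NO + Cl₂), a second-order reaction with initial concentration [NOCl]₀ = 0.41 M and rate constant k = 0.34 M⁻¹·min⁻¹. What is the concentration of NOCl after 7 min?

0.2075 M

Step 1: For a second-order reaction: 1/[NOCl] = 1/[NOCl]₀ + kt
Step 2: 1/[NOCl] = 1/0.41 + 0.34 × 7
Step 3: 1/[NOCl] = 2.439 + 2.38 = 4.819
Step 4: [NOCl] = 1/4.819 = 0.2075 M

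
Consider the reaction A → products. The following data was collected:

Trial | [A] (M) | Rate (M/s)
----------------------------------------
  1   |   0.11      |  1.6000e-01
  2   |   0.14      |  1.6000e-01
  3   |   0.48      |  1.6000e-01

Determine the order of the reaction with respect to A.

zeroth order (0)

Step 1: Compare trials - when concentration changes, rate stays constant.
Step 2: rate₂/rate₁ = 1.6000e-01/1.6000e-01 = 1
Step 3: [A]₂/[A]₁ = 0.14/0.11 = 1.273
Step 4: Since rate ratio ≈ (conc ratio)^0, the reaction is zeroth order.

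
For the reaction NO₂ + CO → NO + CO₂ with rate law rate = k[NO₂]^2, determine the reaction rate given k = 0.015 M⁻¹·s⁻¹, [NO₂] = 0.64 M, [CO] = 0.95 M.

0.006144 M/s

Step 1: The rate law is rate = k[NO₂]^2
Step 2: Note that the rate does not depend on [CO] (zero order in CO).
Step 3: rate = 0.015 × (0.64)^2 = 0.006144 M/s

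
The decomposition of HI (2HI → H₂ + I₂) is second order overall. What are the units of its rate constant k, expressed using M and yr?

M⁻¹·yr⁻¹

Step 1: For overall order n, rate = k × (concentration)^n.
Step 2: Rate has units M·yr⁻¹; concentration term has units M^2.
Step 3: k = rate / (concentration)^n, so units of k = M^(1-2)·yr⁻¹ = M⁻¹·yr⁻¹.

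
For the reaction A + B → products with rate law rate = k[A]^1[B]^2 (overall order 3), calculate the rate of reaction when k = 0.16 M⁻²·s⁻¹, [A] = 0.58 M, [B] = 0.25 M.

0.0058 M/s

Step 1: The rate law is rate = k[A]^1[B]^2, overall order = 1+2 = 3
Step 2: Substitute values: rate = 0.16 × (0.58)^1 × (0.25)^2
Step 3: rate = 0.16 × 0.58 × 0.0625 = 0.0058 M/s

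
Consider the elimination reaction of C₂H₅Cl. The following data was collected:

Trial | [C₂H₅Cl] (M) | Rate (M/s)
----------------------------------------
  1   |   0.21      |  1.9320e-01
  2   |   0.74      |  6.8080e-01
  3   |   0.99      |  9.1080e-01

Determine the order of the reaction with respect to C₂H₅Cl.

first order (1)

Step 1: Compare trials to find order n where rate₂/rate₁ = ([C₂H₅Cl]₂/[C₂H₅Cl]₁)^n
Step 2: rate₂/rate₁ = 6.8080e-01/1.9320e-01 = 3.524
Step 3: [C₂H₅Cl]₂/[C₂H₅Cl]₁ = 0.74/0.21 = 3.524
Step 4: n = ln(3.524)/ln(3.524) = 1.00 ≈ 1
Step 5: The reaction is first order in C₂H₅Cl.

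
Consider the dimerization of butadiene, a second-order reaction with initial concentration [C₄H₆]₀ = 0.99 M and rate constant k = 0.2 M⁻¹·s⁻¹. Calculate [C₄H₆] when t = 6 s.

0.4525 M

Step 1: For a second-order reaction: 1/[C₄H₆] = 1/[C₄H₆]₀ + kt
Step 2: 1/[C₄H₆] = 1/0.99 + 0.2 × 6
Step 3: 1/[C₄H₆] = 1.01 + 1.2 = 2.21
Step 4: [C₄H₆] = 1/2.21 = 0.4525 M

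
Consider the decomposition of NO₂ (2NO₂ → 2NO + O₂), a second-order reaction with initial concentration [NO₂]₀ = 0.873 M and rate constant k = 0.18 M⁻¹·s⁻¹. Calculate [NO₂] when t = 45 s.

0.1082 M

Step 1: For a second-order reaction: 1/[NO₂] = 1/[NO₂]₀ + kt
Step 2: 1/[NO₂] = 1/0.873 + 0.18 × 45
Step 3: 1/[NO₂] = 1.145 + 8.1 = 9.245
Step 4: [NO₂] = 1/9.245 = 0.1082 M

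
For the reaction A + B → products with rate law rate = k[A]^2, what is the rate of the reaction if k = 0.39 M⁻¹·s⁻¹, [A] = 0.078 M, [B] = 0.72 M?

0.002373 M/s

Step 1: The rate law is rate = k[A]^2
Step 2: Note that the rate does not depend on [B] (zero order in B).
Step 3: rate = 0.39 × (0.078)^2 = 0.00237276 M/s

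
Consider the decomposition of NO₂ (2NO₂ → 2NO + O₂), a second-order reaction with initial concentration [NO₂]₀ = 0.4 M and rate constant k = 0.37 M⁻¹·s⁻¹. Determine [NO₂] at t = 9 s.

0.1715 M

Step 1: For a second-order reaction: 1/[NO₂] = 1/[NO₂]₀ + kt
Step 2: 1/[NO₂] = 1/0.4 + 0.37 × 9
Step 3: 1/[NO₂] = 2.5 + 3.33 = 5.83
Step 4: [NO₂] = 1/5.83 = 0.1715 M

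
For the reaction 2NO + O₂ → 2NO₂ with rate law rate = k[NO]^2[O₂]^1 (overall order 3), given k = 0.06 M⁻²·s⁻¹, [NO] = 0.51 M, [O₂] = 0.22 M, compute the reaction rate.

0.003433 M/s

Step 1: The rate law is rate = k[NO]^2[O₂]^1, overall order = 2+1 = 3
Step 2: Substitute values: rate = 0.06 × (0.51)^2 × (0.22)^1
Step 3: rate = 0.06 × 0.2601 × 0.22 = 0.00343332 M/s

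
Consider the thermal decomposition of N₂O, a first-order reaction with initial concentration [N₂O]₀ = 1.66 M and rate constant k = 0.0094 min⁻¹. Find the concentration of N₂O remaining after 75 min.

0.8202 M

Step 1: For a first-order reaction: [N₂O] = [N₂O]₀ × e^(-kt)
Step 2: [N₂O] = 1.66 × e^(-0.0094 × 75)
Step 3: [N₂O] = 1.66 × e^(-0.705)
Step 4: [N₂O] = 1.66 × 0.494109 = 0.8202 M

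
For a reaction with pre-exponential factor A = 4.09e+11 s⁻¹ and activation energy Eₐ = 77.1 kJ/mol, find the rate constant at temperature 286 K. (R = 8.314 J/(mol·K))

3.39e-03 s⁻¹

Step 1: Use the Arrhenius equation: k = A × exp(-Eₐ/RT)
Step 2: Convert Eₐ to J/mol: 77.1 kJ/mol = 77100 J/mol
Step 3: Calculate the exponent: -Eₐ/(RT) = -77100/(8.314 × 286) = -32.42488
Step 4: k = 4.09e+11 × exp(-32.42488)
Step 5: k = 4.09e+11 × 8.28044e-15 = 3.3867e-03 s⁻¹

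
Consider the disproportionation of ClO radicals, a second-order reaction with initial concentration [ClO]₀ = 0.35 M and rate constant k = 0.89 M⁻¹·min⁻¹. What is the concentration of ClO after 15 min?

0.0617 M

Step 1: For a second-order reaction: 1/[ClO] = 1/[ClO]₀ + kt
Step 2: 1/[ClO] = 1/0.35 + 0.89 × 15
Step 3: 1/[ClO] = 2.857 + 13.35 = 16.21
Step 4: [ClO] = 1/16.21 = 0.0617 M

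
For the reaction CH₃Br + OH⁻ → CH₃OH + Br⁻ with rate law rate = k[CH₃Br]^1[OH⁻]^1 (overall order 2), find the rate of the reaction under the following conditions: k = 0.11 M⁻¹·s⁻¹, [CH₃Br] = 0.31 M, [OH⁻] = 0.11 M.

0.003751 M/s

Step 1: The rate law is rate = k[CH₃Br]^1[OH⁻]^1, overall order = 1+1 = 2
Step 2: Substitute values: rate = 0.11 × (0.31)^1 × (0.11)^1
Step 3: rate = 0.11 × 0.31 × 0.11 = 0.003751 M/s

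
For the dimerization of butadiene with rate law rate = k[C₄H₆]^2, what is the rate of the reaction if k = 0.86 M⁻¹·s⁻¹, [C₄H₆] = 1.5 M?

1.935 M/s

Step 1: Identify the rate law: rate = k[C₄H₆]^2
Step 2: Substitute values: rate = 0.86 × (1.5)^2
Step 3: Calculate: rate = 0.86 × 2.25 = 1.935 M/s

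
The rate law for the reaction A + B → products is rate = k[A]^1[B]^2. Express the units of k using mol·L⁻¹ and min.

(mol·L⁻¹)⁻²·min⁻¹

Step 1: Overall order = 1 + 2 = 3.
Step 2: rate has units mol·L⁻¹·min⁻¹; [A]^1[B]^2 has units (mol·L⁻¹)^3.
Step 3: k = rate/([A]^1[B]^2), so units of k = (mol·L⁻¹)^(1-3)·min⁻¹ = (mol·L⁻¹)⁻²·min⁻¹.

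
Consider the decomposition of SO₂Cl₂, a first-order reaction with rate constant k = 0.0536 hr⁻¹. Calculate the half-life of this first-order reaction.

12.93 hr

Step 1: For a first-order reaction, t₁/₂ = ln(2)/k
Step 2: t₁/₂ = ln(2)/0.0536
Step 3: t₁/₂ = 0.6931/0.0536 = 12.93 hr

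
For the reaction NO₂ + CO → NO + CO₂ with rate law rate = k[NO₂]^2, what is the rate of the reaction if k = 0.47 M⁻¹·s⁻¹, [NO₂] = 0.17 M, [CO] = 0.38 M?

0.01358 M/s

Step 1: The rate law is rate = k[NO₂]^2
Step 2: Note that the rate does not depend on [CO] (zero order in CO).
Step 3: rate = 0.47 × (0.17)^2 = 0.013583 M/s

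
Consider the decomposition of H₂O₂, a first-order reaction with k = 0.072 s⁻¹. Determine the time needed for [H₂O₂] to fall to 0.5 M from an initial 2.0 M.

19.25 s

Step 1: For first-order: t = ln([H₂O₂]₀/[H₂O₂])/k
Step 2: t = ln(2.0/0.5)/0.072
Step 3: t = ln(4)/0.072
Step 4: t = 1.386/0.072 = 19.25 s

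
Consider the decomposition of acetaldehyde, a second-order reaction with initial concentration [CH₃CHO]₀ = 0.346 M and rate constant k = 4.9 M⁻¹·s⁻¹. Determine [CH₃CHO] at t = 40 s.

0.005028 M

Step 1: For a second-order reaction: 1/[CH₃CHO] = 1/[CH₃CHO]₀ + kt
Step 2: 1/[CH₃CHO] = 1/0.346 + 4.9 × 40
Step 3: 1/[CH₃CHO] = 2.89 + 196 = 198.9
Step 4: [CH₃CHO] = 1/198.9 = 0.005028 M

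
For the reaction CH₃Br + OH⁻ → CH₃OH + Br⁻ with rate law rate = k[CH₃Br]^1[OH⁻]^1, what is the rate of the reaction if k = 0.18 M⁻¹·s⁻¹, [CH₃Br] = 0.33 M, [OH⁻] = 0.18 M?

0.01069 M/s

Step 1: The rate law is rate = k[CH₃Br]^1[OH⁻]^1
Step 2: Substitute: rate = 0.18 × (0.33)^1 × (0.18)^1
Step 3: rate = 0.18 × 0.33 × 0.18 = 0.010692 M/s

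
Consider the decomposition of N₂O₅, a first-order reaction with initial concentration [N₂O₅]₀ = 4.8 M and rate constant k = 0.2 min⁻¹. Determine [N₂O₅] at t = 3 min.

2.634 M

Step 1: For a first-order reaction: [N₂O₅] = [N₂O₅]₀ × e^(-kt)
Step 2: [N₂O₅] = 4.8 × e^(-0.2 × 3)
Step 3: [N₂O₅] = 4.8 × e^(-0.6)
Step 4: [N₂O₅] = 4.8 × 0.548812 = 2.634 M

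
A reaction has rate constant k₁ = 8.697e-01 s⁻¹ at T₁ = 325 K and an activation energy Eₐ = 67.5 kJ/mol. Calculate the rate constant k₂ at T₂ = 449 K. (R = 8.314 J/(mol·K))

8.621e+02 s⁻¹

Step 1: Use the two-temperature Arrhenius form: ln(k₂/k₁) = -Eₐ/R × (1/T₂ - 1/T₁)
Step 2: Convert Eₐ to J/mol: 67.5 kJ/mol = 67500 J/mol
Step 3: 1/T₂ - 1/T₁ = 1/449 - 1/325 = -8.497516e-04 K⁻¹
Step 4: ln(k₂/k₁) = -67500/8.314 × -8.497516e-04 = 6.89899
Step 5: k₂ = k₁ × exp(6.89899) = 8.697e-01 × 9.91273e+02 = 8.621e+02 s⁻¹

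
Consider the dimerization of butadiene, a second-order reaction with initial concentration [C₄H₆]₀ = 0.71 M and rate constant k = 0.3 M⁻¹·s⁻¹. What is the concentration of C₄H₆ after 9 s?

0.2434 M

Step 1: For a second-order reaction: 1/[C₄H₆] = 1/[C₄H₆]₀ + kt
Step 2: 1/[C₄H₆] = 1/0.71 + 0.3 × 9
Step 3: 1/[C₄H₆] = 1.408 + 2.7 = 4.108
Step 4: [C₄H₆] = 1/4.108 = 0.2434 M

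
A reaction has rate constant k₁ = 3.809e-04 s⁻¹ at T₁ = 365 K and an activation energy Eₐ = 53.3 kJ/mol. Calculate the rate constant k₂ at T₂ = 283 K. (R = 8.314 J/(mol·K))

2.347e-06 s⁻¹

Step 1: Use the two-temperature Arrhenius form: ln(k₂/k₁) = -Eₐ/R × (1/T₂ - 1/T₁)
Step 2: Convert Eₐ to J/mol: 53.3 kJ/mol = 53300 J/mol
Step 3: 1/T₂ - 1/T₁ = 1/283 - 1/365 = 7.938429e-04 K⁻¹
Step 4: ln(k₂/k₁) = -53300/8.314 × 7.938429e-04 = -5.08923
Step 5: k₂ = k₁ × exp(-5.08923) = 3.809e-04 × 6.16276e-03 = 2.347e-06 s⁻¹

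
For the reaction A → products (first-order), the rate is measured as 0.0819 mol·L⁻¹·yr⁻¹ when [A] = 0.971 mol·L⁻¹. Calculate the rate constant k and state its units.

0.08435 yr⁻¹

Step 1: rate = k[A]^1, so k = rate / [A]^1.
Step 2: k = 0.0819 / (0.971)^1 = 0.0819 / 0.971.
Step 3: k = 0.08435 yr⁻¹.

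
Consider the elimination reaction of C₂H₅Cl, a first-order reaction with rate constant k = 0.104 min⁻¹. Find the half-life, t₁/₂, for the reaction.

6.665 min

Step 1: For a first-order reaction, t₁/₂ = ln(2)/k
Step 2: t₁/₂ = ln(2)/0.104
Step 3: t₁/₂ = 0.6931/0.104 = 6.665 min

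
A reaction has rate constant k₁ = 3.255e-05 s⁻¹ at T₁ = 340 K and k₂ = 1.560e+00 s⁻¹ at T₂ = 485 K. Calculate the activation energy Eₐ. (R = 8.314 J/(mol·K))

101.9 kJ/mol

Step 1: Use the two-temperature Arrhenius form: ln(k₂/k₁) = -Eₐ/R × (1/T₂ - 1/T₁)
Step 2: ln(k₂/k₁) = ln(1.560e+00/3.255e-05) = ln(47926.3) = 10.7774
Step 3: 1/T₂ - 1/T₁ = 1/485 - 1/340 = -8.793208e-04 K⁻¹
Step 4: Eₐ = -R × ln(k₂/k₁) / (1/T₂ - 1/T₁) = -8.314 × 10.7774 / -8.793208e-04
Step 5: Eₐ = 1.0190e+05 J/mol = 101.9 kJ/mol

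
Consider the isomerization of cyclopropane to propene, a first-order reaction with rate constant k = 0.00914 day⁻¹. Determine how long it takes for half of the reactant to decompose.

75.84 day

Step 1: For a first-order reaction, t₁/₂ = ln(2)/k
Step 2: t₁/₂ = ln(2)/0.00914
Step 3: t₁/₂ = 0.6931/0.00914 = 75.84 day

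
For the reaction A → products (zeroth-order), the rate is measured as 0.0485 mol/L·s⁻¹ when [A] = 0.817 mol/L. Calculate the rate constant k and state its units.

0.0485 mol/L·s⁻¹

Step 1: For a zeroth-order reaction, rate = k (independent of concentration).
Step 2: k = rate = 0.0485 mol/L·s⁻¹.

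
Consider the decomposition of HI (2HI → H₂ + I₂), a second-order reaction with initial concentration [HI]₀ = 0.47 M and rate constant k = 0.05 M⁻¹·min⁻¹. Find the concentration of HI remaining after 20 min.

0.3197 M

Step 1: For a second-order reaction: 1/[HI] = 1/[HI]₀ + kt
Step 2: 1/[HI] = 1/0.47 + 0.05 × 20
Step 3: 1/[HI] = 2.128 + 1 = 3.128
Step 4: [HI] = 1/3.128 = 0.3197 M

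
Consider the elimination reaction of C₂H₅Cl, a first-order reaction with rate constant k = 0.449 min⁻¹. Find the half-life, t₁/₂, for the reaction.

1.544 min

Step 1: For a first-order reaction, t₁/₂ = ln(2)/k
Step 2: t₁/₂ = ln(2)/0.449
Step 3: t₁/₂ = 0.6931/0.449 = 1.544 min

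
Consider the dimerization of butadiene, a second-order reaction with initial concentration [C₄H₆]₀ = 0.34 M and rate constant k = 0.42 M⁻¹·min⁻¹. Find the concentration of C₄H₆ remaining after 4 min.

0.2164 M

Step 1: For a second-order reaction: 1/[C₄H₆] = 1/[C₄H₆]₀ + kt
Step 2: 1/[C₄H₆] = 1/0.34 + 0.42 × 4
Step 3: 1/[C₄H₆] = 2.941 + 1.68 = 4.621
Step 4: [C₄H₆] = 1/4.621 = 0.2164 M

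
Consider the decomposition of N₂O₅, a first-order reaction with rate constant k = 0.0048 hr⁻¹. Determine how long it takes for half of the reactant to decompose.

144.4 hr

Step 1: For a first-order reaction, t₁/₂ = ln(2)/k
Step 2: t₁/₂ = ln(2)/0.0048
Step 3: t₁/₂ = 0.6931/0.0048 = 144.4 hr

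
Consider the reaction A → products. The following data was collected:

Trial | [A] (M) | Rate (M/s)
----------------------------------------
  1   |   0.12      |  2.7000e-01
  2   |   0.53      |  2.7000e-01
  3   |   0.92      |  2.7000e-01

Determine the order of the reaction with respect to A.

zeroth order (0)

Step 1: Compare trials - when concentration changes, rate stays constant.
Step 2: rate₂/rate₁ = 2.7000e-01/2.7000e-01 = 1
Step 3: [A]₂/[A]₁ = 0.53/0.12 = 4.417
Step 4: Since rate ratio ≈ (conc ratio)^0, the reaction is zeroth order.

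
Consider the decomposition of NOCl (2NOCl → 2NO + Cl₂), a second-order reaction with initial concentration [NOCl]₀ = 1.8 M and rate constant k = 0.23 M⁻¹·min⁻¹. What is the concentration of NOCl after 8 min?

0.4174 M

Step 1: For a second-order reaction: 1/[NOCl] = 1/[NOCl]₀ + kt
Step 2: 1/[NOCl] = 1/1.8 + 0.23 × 8
Step 3: 1/[NOCl] = 0.5556 + 1.84 = 2.396
Step 4: [NOCl] = 1/2.396 = 0.4174 M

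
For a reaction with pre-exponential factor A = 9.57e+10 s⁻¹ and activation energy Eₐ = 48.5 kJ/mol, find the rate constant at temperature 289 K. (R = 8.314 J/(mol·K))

1.64e+02 s⁻¹

Step 1: Use the Arrhenius equation: k = A × exp(-Eₐ/RT)
Step 2: Convert Eₐ to J/mol: 48.5 kJ/mol = 48500 J/mol
Step 3: Calculate the exponent: -Eₐ/(RT) = -48500/(8.314 × 289) = -20.18524
Step 4: k = 9.57e+10 × exp(-20.18524)
Step 5: k = 9.57e+10 × 1.71262e-09 = 1.6390e+02 s⁻¹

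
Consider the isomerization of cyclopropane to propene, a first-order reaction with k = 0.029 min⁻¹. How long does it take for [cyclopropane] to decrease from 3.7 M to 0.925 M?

47.8 min

Step 1: For first-order: t = ln([cyclopropane]₀/[cyclopropane])/k
Step 2: t = ln(3.7/0.925)/0.029
Step 3: t = ln(4)/0.029
Step 4: t = 1.386/0.029 = 47.8 min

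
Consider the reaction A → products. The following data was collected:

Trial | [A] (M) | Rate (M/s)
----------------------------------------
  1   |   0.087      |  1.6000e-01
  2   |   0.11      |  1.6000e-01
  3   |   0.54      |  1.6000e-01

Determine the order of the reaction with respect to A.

zeroth order (0)

Step 1: Compare trials - when concentration changes, rate stays constant.
Step 2: rate₂/rate₁ = 1.6000e-01/1.6000e-01 = 1
Step 3: [A]₂/[A]₁ = 0.11/0.087 = 1.264
Step 4: Since rate ratio ≈ (conc ratio)^0, the reaction is zeroth order.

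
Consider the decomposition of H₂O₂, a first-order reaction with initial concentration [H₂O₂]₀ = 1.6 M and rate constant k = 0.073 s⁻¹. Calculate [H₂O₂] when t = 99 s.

0.001163 M

Step 1: For a first-order reaction: [H₂O₂] = [H₂O₂]₀ × e^(-kt)
Step 2: [H₂O₂] = 1.6 × e^(-0.073 × 99)
Step 3: [H₂O₂] = 1.6 × e^(-7.227)
Step 4: [H₂O₂] = 1.6 × 0.000726698 = 0.001163 M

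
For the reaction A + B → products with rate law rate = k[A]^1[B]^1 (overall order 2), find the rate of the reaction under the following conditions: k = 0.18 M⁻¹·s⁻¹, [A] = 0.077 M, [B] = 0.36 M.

0.00499 M/s

Step 1: The rate law is rate = k[A]^1[B]^1, overall order = 1+1 = 2
Step 2: Substitute values: rate = 0.18 × (0.077)^1 × (0.36)^1
Step 3: rate = 0.18 × 0.077 × 0.36 = 0.0049896 M/s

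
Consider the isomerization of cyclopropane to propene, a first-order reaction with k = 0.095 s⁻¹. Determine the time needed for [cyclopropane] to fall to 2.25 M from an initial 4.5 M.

7.296 s

Step 1: For first-order: t = ln([cyclopropane]₀/[cyclopropane])/k
Step 2: t = ln(4.5/2.25)/0.095
Step 3: t = ln(2)/0.095
Step 4: t = 0.6931/0.095 = 7.296 s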